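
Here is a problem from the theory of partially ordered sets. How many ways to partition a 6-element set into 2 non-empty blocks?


S(n,k) = k*S(n-1,k) + S(n-1,k-1).
S(5,2) = 15, S(5,1) = 1
S(6,2) = 2*15 + 1 = 30 + 1
S(6,2) = 31


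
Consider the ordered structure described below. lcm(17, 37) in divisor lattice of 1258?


Join=lcm.
gcd(17,37)=1
lcm=629


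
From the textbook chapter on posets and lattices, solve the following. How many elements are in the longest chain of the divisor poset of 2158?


A chain is a totally ordered subset; we count the number of elements in a maximum chain.
Compute, for each element x, the size of the longest chain ending at x:
  1: 1
  2: 2
  13: 2
  83: 2
  26: 3
  166: 3
  ...
A maximum chain: 1 < 2 < 26 < 2158
Number of elements in the longest chain: 4


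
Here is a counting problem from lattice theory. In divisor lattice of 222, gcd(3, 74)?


Meet=gcd.
gcd(3,74)=1


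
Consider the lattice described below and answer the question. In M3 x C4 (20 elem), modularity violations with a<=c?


Modular law: if a <= c then a v (b ^ c) = (a v b) ^ c.
Check all triples (a,b,c) with a <= c among 20 elements.
This lattice is modular (diamonds M_m and their chain-products are modular).
Total violating triples: 0


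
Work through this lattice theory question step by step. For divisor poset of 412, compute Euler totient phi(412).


phi(n) = n * prod_{p|n} (1 - 1/p).
Prime divisors of 412: [2, 103]
phi(412) = 412 * (1 - 1/2) * (1 - 1/103)
phi(412) = 204


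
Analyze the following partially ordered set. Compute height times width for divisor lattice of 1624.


Height = length of longest chain minus 1; width = size of largest antichain.
A maximum chain: 1 | 29 | 203 | 406 | 812 | 1624  (height 5).
A maximum antichain: {4, 14, 58, 203}  (width 4).
Product = 5 * 4 = 20


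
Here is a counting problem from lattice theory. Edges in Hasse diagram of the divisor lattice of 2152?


A cover relation a -< b holds when a < b with no c strictly between.
Cover relations:
  1 -< 2
  1 -< 269
  2 -< 4
  2 -< 538
  4 -< 8
  4 -< 1076
  8 -< 2152
  269 -< 538
  ...2 more
Total: 10


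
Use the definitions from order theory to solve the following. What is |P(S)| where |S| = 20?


Power set = 2^n.
2^20 = 1048576


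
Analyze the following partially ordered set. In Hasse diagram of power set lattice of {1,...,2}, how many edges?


A cover relation a -< b holds when a < b with no c strictly between.
Cover relations:
  {} -< {1}
  {} -< {2}
  {1} -< {1,2}
  {2} -< {1,2}
Total: 4


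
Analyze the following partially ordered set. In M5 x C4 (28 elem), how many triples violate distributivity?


Distributive law: a ^ (b v c) = (a ^ b) v (a ^ c).
Check all 28^3 = 21952 ordered triples (a,b,c).
  e.g. a=(a1,0), b=(a2,0), c=(a3,0): lhs=(a1,0) != rhs=(0,0)
  e.g. a=(a1,0), b=(a2,0), c=(a3,1): lhs=(a1,0) != rhs=(0,0)
Total violating triples: 3840


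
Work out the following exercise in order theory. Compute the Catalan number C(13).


C(n) = C(2n, n) / (n+1).
C(26, 13) = 10400600
C(13) = 10400600 / 14 = 742900


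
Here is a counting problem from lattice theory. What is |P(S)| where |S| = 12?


Power set = 2^n.
2^12 = 4096


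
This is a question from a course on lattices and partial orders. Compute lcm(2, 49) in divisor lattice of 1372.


In a divisor lattice, join = lcm (least common multiple).
gcd(2,49) = 1
lcm(2,49) = 2*49/gcd = 98/1 = 98


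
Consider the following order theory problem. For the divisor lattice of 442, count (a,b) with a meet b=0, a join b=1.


Complement pair (a,b): a meet b = bottom, a join b = top.
Here: gcd(a,b)=1 and lcm(a,b)=442, i.e. a*b=442 with a,b coprime.
Pairs found: (1,442), (2,221), (13,34), (17,26), ... (4 more)
Total ordered pairs: 8


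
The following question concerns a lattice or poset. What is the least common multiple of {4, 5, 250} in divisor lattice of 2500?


In a divisor lattice, join = lcm (least common multiple).
Compute lcm iteratively: start with first element, then lcm(current, next).
Elements: [4, 5, 250]
lcm(4,5) = 20
lcm(20,250) = 500
Final lcm = 500


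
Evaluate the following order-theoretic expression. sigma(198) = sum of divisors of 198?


sigma(n) = sum of divisors.
Divisors of 198: [1, 2, 3, 6, 9, 11, 18, 22, 33, 66, 99, 198]
Sum = 468


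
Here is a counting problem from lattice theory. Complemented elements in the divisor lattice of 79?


An element a is complemented if some b has a meet b = bottom, a join b = top.
a is complemented iff gcd(a, n/a)=1, i.e. a is a unitary divisor of 79.
Complemented elements: 1, 79
Count: 2


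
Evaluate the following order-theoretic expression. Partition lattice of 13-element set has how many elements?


B(n) = number of set partitions of an n-element set.
B(n) satisfies the recurrence: B(n+1) = sum_k C(n,k)*B(k).
B(13) = 27644437


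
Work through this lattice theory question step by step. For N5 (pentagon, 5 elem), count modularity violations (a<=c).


Modular law: if a <= c then a v (b ^ c) = (a v b) ^ c.
Check all triples (a,b,c) with a <= c among 5 elements.
  e.g. a=a, b=c, c=b: lhs=a != rhs=b
Total violating triples: 1


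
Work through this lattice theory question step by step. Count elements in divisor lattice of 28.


Divisors of 28: [1, 2, 4, 7, 14, 28]
Count: 6


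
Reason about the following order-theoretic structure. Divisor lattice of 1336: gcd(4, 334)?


Meet=gcd.
gcd(4,334)=2


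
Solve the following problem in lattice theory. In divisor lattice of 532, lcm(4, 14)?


Join=lcm.
gcd(4,14)=2
lcm=28


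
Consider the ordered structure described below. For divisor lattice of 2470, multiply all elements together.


Divisors of 2470: [1, 2, 5, 10, 13, 19, 26, 38, 65, 95, 130, 190, 247, 494, 1235, 2470]
Product = n^(d(n)/2) = 2470^(16/2)
Product = 1385401412458388256100000000


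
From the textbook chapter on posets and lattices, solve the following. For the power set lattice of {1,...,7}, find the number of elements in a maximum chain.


A chain is a totally ordered subset; we count the number of elements in a maximum chain.
Compute, for each element x, the size of the longest chain ending at x:
  {}: 1
  {1}: 2
  {2}: 2
  {3}: 2
  {4}: 2
  {5}: 2
  ...
A maximum chain: {} < {1} < {1,2} < {1,2,3} < {1,2,3,4} < {1,2,3,4,5} < {1,2,3,4,5,6} < {1,2,3,4,5,6,7}
Number of elements in the longest chain: 8


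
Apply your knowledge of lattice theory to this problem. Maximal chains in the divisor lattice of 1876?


A maximal chain goes from the minimum element to a maximal element via cover relations.
Counting all min-to-max paths in the cover graph.
Total maximal chains: 12


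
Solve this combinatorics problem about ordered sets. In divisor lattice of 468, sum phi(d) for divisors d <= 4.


Divisors of 468 up to 4: [1, 2, 3, 4]
phi values: [1, 1, 2, 2]
Sum = 6


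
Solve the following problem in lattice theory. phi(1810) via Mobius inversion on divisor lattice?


phi(n) = n * prod_{p|n} (1 - 1/p).
Prime divisors of 1810: [2, 5, 181]
phi(1810) = 1810 * (1 - 1/2) * (1 - 1/5) * (1 - 1/181)
phi(1810) = 720


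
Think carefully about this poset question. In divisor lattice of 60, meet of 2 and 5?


In a divisor lattice, meet = gcd (greatest common divisor).
By Euclidean algorithm or factoring: gcd(2,5) = 1


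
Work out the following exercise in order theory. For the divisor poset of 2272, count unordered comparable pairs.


A comparable pair {a,b} has a < b or b < a in the order.
Count unordered pairs where one element is strictly below the other.
Examples: {1,2}, {1,4}, {1,8}, {1,16}, ...
Total comparable pairs: 51


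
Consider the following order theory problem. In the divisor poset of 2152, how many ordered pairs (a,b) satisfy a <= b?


The order relation is {(a,b) : a <= b}, reflexive so it includes (a,a).
Examples: (1,1), (1,1076), (1,2), (1,2152), (1,269), ...
Total ordered pairs: 30


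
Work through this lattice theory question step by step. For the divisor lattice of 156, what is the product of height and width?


Height = length of longest chain minus 1; width = size of largest antichain.
A maximum chain: 1 | 13 | 39 | 78 | 156  (height 4).
A maximum antichain: {4, 6, 26, 39}  (width 4).
Product = 4 * 4 = 16


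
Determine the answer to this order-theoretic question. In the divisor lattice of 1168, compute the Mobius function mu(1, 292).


In a divisor lattice, mu(a,b) = mu(b/a) where mu is the classical Mobius function.
b/a = 292/1 = 292
Prime factorization of 292: primes [2, 73]
292 is not squarefree, so mu(292) = 0


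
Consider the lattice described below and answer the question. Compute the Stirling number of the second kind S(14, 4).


S(n,k) = k*S(n-1,k) + S(n-1,k-1).
S(13,4) = 2532530, S(13,3) = 261625
S(14,4) = 4*2532530 + 261625 = 10130120 + 261625
S(14,4) = 10391745


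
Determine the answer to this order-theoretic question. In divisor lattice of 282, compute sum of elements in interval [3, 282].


Interval [3,282] in divisors of 282: [3, 6, 141, 282]
Sum = 432


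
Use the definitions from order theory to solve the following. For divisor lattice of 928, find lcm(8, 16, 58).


In a divisor lattice, join = lcm (least common multiple).
Compute lcm iteratively: start with first element, then lcm(current, next).
Elements: [8, 16, 58]
lcm(8,16) = 16
lcm(16,58) = 464
Final lcm = 464


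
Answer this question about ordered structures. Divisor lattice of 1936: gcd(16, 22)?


Meet=gcd.
gcd(16,22)=2


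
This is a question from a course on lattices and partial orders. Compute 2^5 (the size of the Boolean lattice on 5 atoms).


Power set = 2^n.
2^5 = 32


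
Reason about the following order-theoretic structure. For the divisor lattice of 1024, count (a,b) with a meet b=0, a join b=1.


Complement pair (a,b): a meet b = bottom, a join b = top.
Here: gcd(a,b)=1 and lcm(a,b)=1024, i.e. a*b=1024 with a,b coprime.
Pairs found: (1,1024), (1024,1)
Total ordered pairs: 2


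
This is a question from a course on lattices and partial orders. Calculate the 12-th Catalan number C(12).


C(n) = C(2n, n) / (n+1).
C(24, 12) = 2704156
C(12) = 2704156 / 13 = 208012


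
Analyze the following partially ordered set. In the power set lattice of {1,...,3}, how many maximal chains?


A maximal chain goes from the minimum element to a maximal element via cover relations.
Counting all min-to-max paths in the cover graph.
Total maximal chains: 6


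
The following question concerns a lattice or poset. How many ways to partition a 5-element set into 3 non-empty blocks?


S(n,k) = k*S(n-1,k) + S(n-1,k-1).
S(4,3) = 6, S(4,2) = 7
S(5,3) = 3*6 + 7 = 18 + 7
S(5,3) = 25


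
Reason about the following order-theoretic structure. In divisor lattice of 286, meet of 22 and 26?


In a divisor lattice, meet = gcd (greatest common divisor).
By Euclidean algorithm or factoring: gcd(22,26) = 2


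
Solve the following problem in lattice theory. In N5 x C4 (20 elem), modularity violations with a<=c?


Modular law: if a <= c then a v (b ^ c) = (a v b) ^ c.
Check all triples (a,b,c) with a <= c among 20 elements.
  e.g. a=(a,0), b=(c,0), c=(b,0): lhs=(a,0) != rhs=(b,0)
  e.g. a=(a,0), b=(c,1), c=(b,0): lhs=(a,0) != rhs=(b,0)
Total violating triples: 40


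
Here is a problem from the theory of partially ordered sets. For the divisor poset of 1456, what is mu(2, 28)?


In a divisor lattice, mu(a,b) = mu(b/a) where mu is the classical Mobius function.
b/a = 28/2 = 14
Prime factorization of 14: primes [2, 7]
14 is squarefree with 2 prime factor(s), so mu(14) = (-1)^2 = 1


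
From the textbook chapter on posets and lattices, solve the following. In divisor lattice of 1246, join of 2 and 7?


In a divisor lattice, join = lcm (least common multiple).
gcd(2,7) = 1
lcm(2,7) = 2*7/gcd = 14/1 = 14


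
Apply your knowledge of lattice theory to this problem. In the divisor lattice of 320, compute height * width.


Height = length of longest chain minus 1; width = size of largest antichain.
A maximum chain: 1 | 5 | 10 | 20 | 40 | 80 | 160 | 320  (height 7).
A maximum antichain: {2, 5}  (width 2).
Product = 7 * 2 = 14


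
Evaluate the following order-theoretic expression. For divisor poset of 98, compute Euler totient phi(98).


phi(n) = n * prod_{p|n} (1 - 1/p).
Prime divisors of 98: [2, 7]
phi(98) = 98 * (1 - 1/2) * (1 - 1/7)
phi(98) = 42


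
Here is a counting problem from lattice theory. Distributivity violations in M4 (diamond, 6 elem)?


Distributive law: a ^ (b v c) = (a ^ b) v (a ^ c).
Check all 6^3 = 216 ordered triples (a,b,c).
  e.g. a=a1, b=a2, c=a3: lhs=a1 != rhs=0
  e.g. a=a1, b=a2, c=a4: lhs=a1 != rhs=0
Total violating triples: 24


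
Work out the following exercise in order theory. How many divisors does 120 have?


Divisors of 120: [1, 2, 3, 4, 5, 6, 8, 10, 12, 15, 20, 24, 30, 40, 60, 120]
Count: 16


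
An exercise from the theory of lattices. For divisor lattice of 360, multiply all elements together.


Divisors of 360: [1, 2, 3, 4, 5, 6, 8, 9, 10, 12, 15, 18, 20, 24, 30, 36, 40, 45, 60, 72, 90, 120, 180, 360]
Product = n^(d(n)/2) = 360^(24/2)
Product = 4738381338321616896000000000000


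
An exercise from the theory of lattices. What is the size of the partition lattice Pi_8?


B(n) = number of set partitions of an n-element set.
B(n) satisfies the recurrence: B(n+1) = sum_k C(n,k)*B(k).
B(8) = 4140


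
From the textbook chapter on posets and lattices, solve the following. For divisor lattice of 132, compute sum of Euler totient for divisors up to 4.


Divisors of 132 up to 4: [1, 2, 3, 4]
phi values: [1, 1, 2, 2]
Sum = 6


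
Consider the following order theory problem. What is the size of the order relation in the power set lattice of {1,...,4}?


The order relation is {(a,b) : a <= b}, reflexive so it includes (a,a).
Examples: ({},{}), ({},{1,2}), ({},{1,2,3}), ({},{1,2,3,4}), ({},{1,2,4}), ...
Total ordered pairs: 81


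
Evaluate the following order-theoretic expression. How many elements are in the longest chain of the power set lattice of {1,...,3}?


A chain is a totally ordered subset; we count the number of elements in a maximum chain.
Compute, for each element x, the size of the longest chain ending at x:
  {}: 1
  {1}: 2
  {2}: 2
  {3}: 2
  {1,2}: 3
  {1,3}: 3
  ...
A maximum chain: {} < {1} < {1,2} < {1,2,3}
Number of elements in the longest chain: 4


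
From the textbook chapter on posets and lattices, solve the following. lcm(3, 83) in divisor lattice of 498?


Join=lcm.
gcd(3,83)=1
lcm=249


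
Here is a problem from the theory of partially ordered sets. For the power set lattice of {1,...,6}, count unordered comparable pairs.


A comparable pair {a,b} has a < b or b < a in the order.
Count unordered pairs where one element is strictly below the other.
Examples: {{},{1}}, {{},{2}}, {{},{3}}, {{},{4}}, ...
Total comparable pairs: 665


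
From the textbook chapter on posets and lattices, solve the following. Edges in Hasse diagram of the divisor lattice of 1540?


A cover relation a -< b holds when a < b with no c strictly between.
Cover relations:
  1 -< 2
  1 -< 5
  1 -< 7
  1 -< 11
  2 -< 4
  2 -< 10
  2 -< 14
  2 -< 22
  ...44 more
Total: 52


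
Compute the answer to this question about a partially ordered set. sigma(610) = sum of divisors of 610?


sigma(n) = sum of divisors.
Divisors of 610: [1, 2, 5, 10, 61, 122, 305, 610]
Sum = 1116


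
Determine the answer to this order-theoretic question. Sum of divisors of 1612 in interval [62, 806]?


Interval [62,806] in divisors of 1612: [62, 806]
Sum = 868


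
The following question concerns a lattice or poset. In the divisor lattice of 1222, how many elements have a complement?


An element a is complemented if some b has a meet b = bottom, a join b = top.
a is complemented iff gcd(a, n/a)=1, i.e. a is a unitary divisor of 1222.
Complemented elements: 1, 2, 13, 26, 47, 94, ... (2 more)
Count: 8


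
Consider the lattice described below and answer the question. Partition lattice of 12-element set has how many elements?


B(n) = number of set partitions of an n-element set.
B(n) satisfies the recurrence: B(n+1) = sum_k C(n,k)*B(k).
B(12) = 4213597


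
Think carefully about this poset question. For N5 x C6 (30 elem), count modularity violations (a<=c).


Modular law: if a <= c then a v (b ^ c) = (a v b) ^ c.
Check all triples (a,b,c) with a <= c among 30 elements.
  e.g. a=(a,0), b=(c,0), c=(b,0): lhs=(a,0) != rhs=(b,0)
  e.g. a=(a,0), b=(c,1), c=(b,0): lhs=(a,0) != rhs=(b,0)
Total violating triples: 126


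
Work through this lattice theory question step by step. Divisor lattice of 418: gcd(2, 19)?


Meet=gcd.
gcd(2,19)=1


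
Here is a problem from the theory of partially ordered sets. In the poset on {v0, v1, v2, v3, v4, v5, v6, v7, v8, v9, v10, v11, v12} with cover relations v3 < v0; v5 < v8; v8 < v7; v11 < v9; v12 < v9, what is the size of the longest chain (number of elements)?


A chain is a totally ordered subset; we count the number of elements in a maximum chain.
Compute, for each element x, the size of the longest chain ending at x:
  v1: 1
  v2: 1
  v3: 1
  v4: 1
  v5: 1
  v6: 1
  ...
A maximum chain: v5 < v8 < v7
Number of elements in the longest chain: 3


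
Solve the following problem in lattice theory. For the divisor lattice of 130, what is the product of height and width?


Height = length of longest chain minus 1; width = size of largest antichain.
A maximum chain: 1 | 13 | 65 | 130  (height 3).
A maximum antichain: {2, 5, 13}  (width 3).
Product = 3 * 3 = 9


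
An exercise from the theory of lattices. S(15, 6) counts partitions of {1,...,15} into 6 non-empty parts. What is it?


S(n,k) = k*S(n-1,k) + S(n-1,k-1).
S(14,6) = 63436373, S(14,5) = 40075035
S(15,6) = 6*63436373 + 40075035 = 380618238 + 40075035
S(15,6) = 420693273


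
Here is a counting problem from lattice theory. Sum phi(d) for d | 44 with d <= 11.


Divisors of 44 up to 11: [1, 2, 4, 11]
phi values: [1, 1, 2, 10]
Sum = 14


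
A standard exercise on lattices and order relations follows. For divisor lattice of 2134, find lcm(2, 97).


In a divisor lattice, join = lcm (least common multiple).
Compute lcm iteratively: start with first element, then lcm(current, next).
Elements: [2, 97]
lcm(2,97) = 194
Final lcm = 194


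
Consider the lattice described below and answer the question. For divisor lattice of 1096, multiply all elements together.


Divisors of 1096: [1, 2, 4, 8, 137, 274, 548, 1096]
Product = n^(d(n)/2) = 1096^(8/2)
Product = 1442919878656


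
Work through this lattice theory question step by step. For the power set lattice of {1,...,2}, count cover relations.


A cover relation a -< b holds when a < b with no c strictly between.
Cover relations:
  {} -< {1}
  {} -< {2}
  {1} -< {1,2}
  {2} -< {1,2}
Total: 4


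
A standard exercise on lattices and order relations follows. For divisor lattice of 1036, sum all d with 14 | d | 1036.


Interval [14,1036] in divisors of 1036: [14, 28, 518, 1036]
Sum = 1596


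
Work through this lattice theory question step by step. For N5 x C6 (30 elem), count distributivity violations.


Distributive law: a ^ (b v c) = (a ^ b) v (a ^ c).
Check all 30^3 = 27000 ordered triples (a,b,c).
  e.g. a=(b,0), b=(a,0), c=(c,0): lhs=(b,0) != rhs=(a,0)
  e.g. a=(b,0), b=(a,0), c=(c,1): lhs=(b,0) != rhs=(a,0)
Total violating triples: 432


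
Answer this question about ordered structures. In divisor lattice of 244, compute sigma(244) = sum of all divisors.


sigma(n) = sum of divisors.
Divisors of 244: [1, 2, 4, 61, 122, 244]
Sum = 434


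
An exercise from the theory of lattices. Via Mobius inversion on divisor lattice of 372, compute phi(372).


phi(n) = n * prod_{p|n} (1 - 1/p).
Prime divisors of 372: [2, 3, 31]
phi(372) = 372 * (1 - 1/2) * (1 - 1/3) * (1 - 1/31)
phi(372) = 120


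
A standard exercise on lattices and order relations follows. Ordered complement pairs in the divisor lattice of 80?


Complement pair (a,b): a meet b = bottom, a join b = top.
Here: gcd(a,b)=1 and lcm(a,b)=80, i.e. a*b=80 with a,b coprime.
Pairs found: (1,80), (5,16), (16,5), (80,1)
Total ordered pairs: 4


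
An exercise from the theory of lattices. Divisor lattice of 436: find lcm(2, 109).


In a divisor lattice, join = lcm (least common multiple).
gcd(2,109) = 1
lcm(2,109) = 2*109/gcd = 218/1 = 218


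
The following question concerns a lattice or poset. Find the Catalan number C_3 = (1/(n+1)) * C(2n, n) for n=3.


C(n) = C(2n, n) / (n+1).
C(6, 3) = 20
C(3) = 20 / 4 = 5


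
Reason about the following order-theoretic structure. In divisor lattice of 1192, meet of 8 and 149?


In a divisor lattice, meet = gcd (greatest common divisor).
By Euclidean algorithm or factoring: gcd(8,149) = 1


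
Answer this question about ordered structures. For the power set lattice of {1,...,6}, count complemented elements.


An element a is complemented if some b has a meet b = bottom, a join b = top.
every subset A has complement S\A, so all elements are complemented.
Complemented elements: {}, {1}, {2}, {3}, {4}, {5}, ... (58 more)
Count: 64


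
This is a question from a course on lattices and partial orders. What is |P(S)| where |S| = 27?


Power set = 2^n.
2^27 = 134217728


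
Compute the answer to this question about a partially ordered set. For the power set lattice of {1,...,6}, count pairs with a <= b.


The order relation is {(a,b) : a <= b}, reflexive so it includes (a,a).
Examples: ({},{}), ({},{1,2}), ({},{1,2,3}), ({},{1,2,3,4}), ({},{1,2,3,4,5}), ...
Total ordered pairs: 729


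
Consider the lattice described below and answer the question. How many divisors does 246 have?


Divisors of 246: [1, 2, 3, 6, 41, 82, 123, 246]
Count: 8


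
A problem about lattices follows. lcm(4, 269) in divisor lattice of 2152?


Join=lcm.
gcd(4,269)=1
lcm=1076


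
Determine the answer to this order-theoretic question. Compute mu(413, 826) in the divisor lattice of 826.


In a divisor lattice, mu(a,b) = mu(b/a) where mu is the classical Mobius function.
b/a = 826/413 = 2
Prime factorization of 2: primes [2]
2 is squarefree with 1 prime factor(s), so mu(2) = (-1)^1 = -1


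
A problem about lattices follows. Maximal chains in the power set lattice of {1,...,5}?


A maximal chain goes from the minimum element to a maximal element via cover relations.
Counting all min-to-max paths in the cover graph.
Total maximal chains: 120


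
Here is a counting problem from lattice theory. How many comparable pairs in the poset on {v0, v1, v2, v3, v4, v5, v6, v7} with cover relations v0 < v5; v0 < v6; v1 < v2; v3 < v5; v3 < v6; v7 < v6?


A comparable pair {a,b} has a < b or b < a in the order.
Count unordered pairs where one element is strictly below the other.
Examples: {v0,v5}, {v0,v6}, {v1,v2}, {v3,v5}, ...
Total comparable pairs: 6


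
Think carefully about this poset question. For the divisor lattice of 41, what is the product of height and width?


Height = length of longest chain minus 1; width = size of largest antichain.
A maximum chain: 1 | 41  (height 1).
A maximum antichain: {1}  (width 1).
Product = 1 * 1 = 1


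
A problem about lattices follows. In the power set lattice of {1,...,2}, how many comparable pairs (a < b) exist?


A comparable pair {a,b} has a < b or b < a in the order.
Count unordered pairs where one element is strictly below the other.
Examples: {{},{1}}, {{},{2}}, {{},{1,2}}, {{1},{1,2}}, ...
Total comparable pairs: 5


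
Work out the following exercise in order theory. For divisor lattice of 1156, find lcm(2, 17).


In a divisor lattice, join = lcm (least common multiple).
Compute lcm iteratively: start with first element, then lcm(current, next).
Elements: [2, 17]
lcm(2,17) = 34
Final lcm = 34


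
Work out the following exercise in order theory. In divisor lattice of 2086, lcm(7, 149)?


Join=lcm.
gcd(7,149)=1
lcm=1043


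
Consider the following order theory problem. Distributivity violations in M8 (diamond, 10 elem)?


Distributive law: a ^ (b v c) = (a ^ b) v (a ^ c).
Check all 10^3 = 1000 ordered triples (a,b,c).
  e.g. a=a1, b=a2, c=a3: lhs=a1 != rhs=0
  e.g. a=a1, b=a2, c=a4: lhs=a1 != rhs=0
Total violating triples: 336


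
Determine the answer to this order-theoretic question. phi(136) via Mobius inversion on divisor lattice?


phi(n) = n * prod_{p|n} (1 - 1/p).
Prime divisors of 136: [2, 17]
phi(136) = 136 * (1 - 1/2) * (1 - 1/17)
phi(136) = 64


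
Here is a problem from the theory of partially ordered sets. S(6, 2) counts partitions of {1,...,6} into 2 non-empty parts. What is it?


S(n,k) = k*S(n-1,k) + S(n-1,k-1).
S(5,2) = 15, S(5,1) = 1
S(6,2) = 2*15 + 1 = 30 + 1
S(6,2) = 31


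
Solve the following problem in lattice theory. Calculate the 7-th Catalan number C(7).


C(n) = C(2n, n) / (n+1).
C(14, 7) = 3432
C(7) = 3432 / 8 = 429


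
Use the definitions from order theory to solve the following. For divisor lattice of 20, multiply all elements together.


Divisors of 20: [1, 2, 4, 5, 10, 20]
Product = n^(d(n)/2) = 20^(6/2)
Product = 8000


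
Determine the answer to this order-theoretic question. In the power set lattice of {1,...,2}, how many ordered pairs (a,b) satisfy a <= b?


The order relation is {(a,b) : a <= b}, reflexive so it includes (a,a).
Examples: ({},{}), ({},{1,2}), ({},{1}), ({},{2}), ({1,2},{1,2}), ...
Total ordered pairs: 9


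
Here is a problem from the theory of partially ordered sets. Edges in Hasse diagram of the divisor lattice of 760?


A cover relation a -< b holds when a < b with no c strictly between.
Cover relations:
  1 -< 2
  1 -< 5
  1 -< 19
  2 -< 4
  2 -< 10
  2 -< 38
  4 -< 8
  4 -< 20
  ...20 more
Total: 28


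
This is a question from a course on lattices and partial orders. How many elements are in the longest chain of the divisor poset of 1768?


A chain is a totally ordered subset; we count the number of elements in a maximum chain.
Compute, for each element x, the size of the longest chain ending at x:
  1: 1
  2: 2
  13: 2
  17: 2
  4: 3
  8: 4
  ...
A maximum chain: 1 < 2 < 4 < 8 < 104 < 1768
Number of elements in the longest chain: 6


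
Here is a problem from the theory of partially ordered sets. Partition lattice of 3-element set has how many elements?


B(n) = number of set partitions of an n-element set.
B(n) satisfies the recurrence: B(n+1) = sum_k C(n,k)*B(k).
B(3) = 5


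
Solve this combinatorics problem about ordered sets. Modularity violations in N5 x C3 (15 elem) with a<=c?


Modular law: if a <= c then a v (b ^ c) = (a v b) ^ c.
Check all triples (a,b,c) with a <= c among 15 elements.
  e.g. a=(a,0), b=(c,0), c=(b,0): lhs=(a,0) != rhs=(b,0)
  e.g. a=(a,0), b=(c,1), c=(b,0): lhs=(a,0) != rhs=(b,0)
Total violating triples: 18


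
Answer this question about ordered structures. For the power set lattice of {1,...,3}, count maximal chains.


A maximal chain goes from the minimum element to a maximal element via cover relations.
Counting all min-to-max paths in the cover graph.
Total maximal chains: 6


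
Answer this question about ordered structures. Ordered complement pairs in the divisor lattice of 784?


Complement pair (a,b): a meet b = bottom, a join b = top.
Here: gcd(a,b)=1 and lcm(a,b)=784, i.e. a*b=784 with a,b coprime.
Pairs found: (1,784), (16,49), (49,16), (784,1)
Total ordered pairs: 4


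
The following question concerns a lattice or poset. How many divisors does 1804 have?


Divisors of 1804: [1, 2, 4, 11, 22, 41, 44, 82, 164, 451, 902, 1804]
Count: 12


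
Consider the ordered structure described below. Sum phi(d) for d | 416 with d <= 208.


Divisors of 416 up to 208: [1, 2, 4, 8, 13, 16, 26, 32, 52, 104, 208]
phi values: [1, 1, 2, 4, 12, 8, 12, 16, 24, 48, 96]
Sum = 224


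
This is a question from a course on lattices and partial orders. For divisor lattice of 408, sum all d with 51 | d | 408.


Interval [51,408] in divisors of 408: [51, 102, 204, 408]
Sum = 765


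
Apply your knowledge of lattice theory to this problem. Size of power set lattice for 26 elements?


Power set = 2^n.
2^26 = 67108864


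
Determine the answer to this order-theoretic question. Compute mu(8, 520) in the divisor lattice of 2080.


In a divisor lattice, mu(a,b) = mu(b/a) where mu is the classical Mobius function.
b/a = 520/8 = 65
Prime factorization of 65: primes [5, 13]
65 is squarefree with 2 prime factor(s), so mu(65) = (-1)^2 = 1


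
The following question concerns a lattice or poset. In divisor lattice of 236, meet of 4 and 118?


In a divisor lattice, meet = gcd (greatest common divisor).
By Euclidean algorithm or factoring: gcd(4,118) = 2


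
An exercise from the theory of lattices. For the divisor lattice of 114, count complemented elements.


An element a is complemented if some b has a meet b = bottom, a join b = top.
a is complemented iff gcd(a, n/a)=1, i.e. a is a unitary divisor of 114.
Complemented elements: 1, 2, 3, 6, 19, 38, ... (2 more)
Count: 8


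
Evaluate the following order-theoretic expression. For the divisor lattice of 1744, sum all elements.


sigma(n) = sum of divisors.
Divisors of 1744: [1, 2, 4, 8, 16, 109, 218, 436, 872, 1744]
Sum = 3410


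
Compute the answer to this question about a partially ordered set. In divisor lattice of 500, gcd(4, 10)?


Meet=gcd.
gcd(4,10)=2


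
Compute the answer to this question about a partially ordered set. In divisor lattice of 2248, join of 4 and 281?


In a divisor lattice, join = lcm (least common multiple).
gcd(4,281) = 1
lcm(4,281) = 4*281/gcd = 1124/1 = 1124


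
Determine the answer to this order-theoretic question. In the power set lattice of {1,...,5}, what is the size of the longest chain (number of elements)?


A chain is a totally ordered subset; we count the number of elements in a maximum chain.
Compute, for each element x, the size of the longest chain ending at x:
  {}: 1
  {1}: 2
  {2}: 2
  {3}: 2
  {4}: 2
  {5}: 2
  ...
A maximum chain: {} < {1} < {1,2} < {1,2,3} < {1,2,3,4} < {1,2,3,4,5}
Number of elements in the longest chain: 6


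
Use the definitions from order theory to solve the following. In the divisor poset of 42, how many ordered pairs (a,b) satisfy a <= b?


The order relation is {(a,b) : a <= b}, reflexive so it includes (a,a).
Examples: (1,1), (1,14), (1,2), (1,21), (1,3), ...
Total ordered pairs: 27


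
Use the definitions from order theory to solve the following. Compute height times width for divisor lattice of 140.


Height = length of longest chain minus 1; width = size of largest antichain.
A maximum chain: 1 | 7 | 35 | 70 | 140  (height 4).
A maximum antichain: {4, 10, 14, 35}  (width 4).
Product = 4 * 4 = 16


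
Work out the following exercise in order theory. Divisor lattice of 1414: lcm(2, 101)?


Join=lcm.
gcd(2,101)=1
lcm=202


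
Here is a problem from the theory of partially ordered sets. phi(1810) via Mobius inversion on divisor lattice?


phi(n) = n * prod_{p|n} (1 - 1/p).
Prime divisors of 1810: [2, 5, 181]
phi(1810) = 1810 * (1 - 1/2) * (1 - 1/5) * (1 - 1/181)
phi(1810) = 720


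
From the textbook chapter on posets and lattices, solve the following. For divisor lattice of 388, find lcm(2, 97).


In a divisor lattice, join = lcm (least common multiple).
Compute lcm iteratively: start with first element, then lcm(current, next).
Elements: [2, 97]
lcm(2,97) = 194
Final lcm = 194


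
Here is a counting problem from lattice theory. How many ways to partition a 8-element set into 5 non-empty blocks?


S(n,k) = k*S(n-1,k) + S(n-1,k-1).
S(7,5) = 140, S(7,4) = 350
S(8,5) = 5*140 + 350 = 700 + 350
S(8,5) = 1050


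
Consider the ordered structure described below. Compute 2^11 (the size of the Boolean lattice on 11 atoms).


Power set = 2^n.
2^11 = 2048


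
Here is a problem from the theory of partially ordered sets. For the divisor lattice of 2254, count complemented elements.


An element a is complemented if some b has a meet b = bottom, a join b = top.
a is complemented iff gcd(a, n/a)=1, i.e. a is a unitary divisor of 2254.
Complemented elements: 1, 2, 23, 46, 49, 98, ... (2 more)
Count: 8


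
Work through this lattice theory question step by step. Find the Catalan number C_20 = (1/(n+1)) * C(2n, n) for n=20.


C(n) = C(2n, n) / (n+1).
C(40, 20) = 137846528820
C(20) = 137846528820 / 21 = 6564120420


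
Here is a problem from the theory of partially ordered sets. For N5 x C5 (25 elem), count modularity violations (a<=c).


Modular law: if a <= c then a v (b ^ c) = (a v b) ^ c.
Check all triples (a,b,c) with a <= c among 25 elements.
  e.g. a=(a,0), b=(c,0), c=(b,0): lhs=(a,0) != rhs=(b,0)
  e.g. a=(a,0), b=(c,1), c=(b,0): lhs=(a,0) != rhs=(b,0)
Total violating triples: 75


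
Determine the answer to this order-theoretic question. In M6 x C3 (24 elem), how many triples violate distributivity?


Distributive law: a ^ (b v c) = (a ^ b) v (a ^ c).
Check all 24^3 = 13824 ordered triples (a,b,c).
  e.g. a=(a1,0), b=(a2,0), c=(a3,0): lhs=(a1,0) != rhs=(0,0)
  e.g. a=(a1,0), b=(a2,0), c=(a3,1): lhs=(a1,0) != rhs=(0,0)
Total violating triples: 3240


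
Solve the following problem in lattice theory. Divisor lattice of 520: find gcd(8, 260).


In a divisor lattice, meet = gcd (greatest common divisor).
By Euclidean algorithm or factoring: gcd(8,260) = 4


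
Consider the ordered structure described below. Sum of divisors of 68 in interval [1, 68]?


Interval [1,68] in divisors of 68: [1, 2, 4, 17, 34, 68]
Sum = 126


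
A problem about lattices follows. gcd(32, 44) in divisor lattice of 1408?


Meet=gcd.
gcd(32,44)=4


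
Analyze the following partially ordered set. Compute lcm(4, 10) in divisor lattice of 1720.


In a divisor lattice, join = lcm (least common multiple).
gcd(4,10) = 2
lcm(4,10) = 4*10/gcd = 40/2 = 20


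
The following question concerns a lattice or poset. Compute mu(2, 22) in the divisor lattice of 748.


In a divisor lattice, mu(a,b) = mu(b/a) where mu is the classical Mobius function.
b/a = 22/2 = 11
Prime factorization of 11: primes [11]
11 is squarefree with 1 prime factor(s), so mu(11) = (-1)^1 = -1


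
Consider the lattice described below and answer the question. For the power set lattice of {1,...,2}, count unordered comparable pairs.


A comparable pair {a,b} has a < b or b < a in the order.
Count unordered pairs where one element is strictly below the other.
Examples: {{},{1}}, {{},{2}}, {{},{1,2}}, {{1},{1,2}}, ...
Total comparable pairs: 5


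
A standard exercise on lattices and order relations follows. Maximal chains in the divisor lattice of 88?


A maximal chain goes from the minimum element to a maximal element via cover relations.
Counting all min-to-max paths in the cover graph.
Total maximal chains: 4


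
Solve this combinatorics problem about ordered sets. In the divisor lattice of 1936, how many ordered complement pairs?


Complement pair (a,b): a meet b = bottom, a join b = top.
Here: gcd(a,b)=1 and lcm(a,b)=1936, i.e. a*b=1936 with a,b coprime.
Pairs found: (1,1936), (16,121), (121,16), (1936,1)
Total ordered pairs: 4


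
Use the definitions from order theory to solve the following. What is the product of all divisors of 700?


Divisors of 700: [1, 2, 4, 5, 7, 10, 14, 20, 25, 28, 35, 50, 70, 100, 140, 175, 350, 700]
Product = n^(d(n)/2) = 700^(18/2)
Product = 40353607000000000000000000


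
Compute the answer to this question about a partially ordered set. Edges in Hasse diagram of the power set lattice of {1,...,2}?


A cover relation a -< b holds when a < b with no c strictly between.
Cover relations:
  {} -< {1}
  {} -< {2}
  {1} -< {1,2}
  {2} -< {1,2}
Total: 4


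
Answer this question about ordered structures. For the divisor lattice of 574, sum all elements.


sigma(n) = sum of divisors.
Divisors of 574: [1, 2, 7, 14, 41, 82, 287, 574]
Sum = 1008


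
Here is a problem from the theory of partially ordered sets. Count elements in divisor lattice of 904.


Divisors of 904: [1, 2, 4, 8, 113, 226, 452, 904]
Count: 8


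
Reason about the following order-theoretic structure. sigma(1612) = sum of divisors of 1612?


sigma(n) = sum of divisors.
Divisors of 1612: [1, 2, 4, 13, 26, 31, 52, 62, 124, 403, 806, 1612]
Sum = 3136


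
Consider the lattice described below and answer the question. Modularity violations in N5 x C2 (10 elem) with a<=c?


Modular law: if a <= c then a v (b ^ c) = (a v b) ^ c.
Check all triples (a,b,c) with a <= c among 10 elements.
  e.g. a=(a,0), b=(c,0), c=(b,0): lhs=(a,0) != rhs=(b,0)
  e.g. a=(a,0), b=(c,1), c=(b,0): lhs=(a,0) != rhs=(b,0)
Total violating triples: 6


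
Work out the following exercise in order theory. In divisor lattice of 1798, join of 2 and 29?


In a divisor lattice, join = lcm (least common multiple).
gcd(2,29) = 1
lcm(2,29) = 2*29/gcd = 58/1 = 58


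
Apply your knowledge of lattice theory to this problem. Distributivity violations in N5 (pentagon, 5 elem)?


Distributive law: a ^ (b v c) = (a ^ b) v (a ^ c).
Check all 5^3 = 125 ordered triples (a,b,c).
  e.g. a=b, b=a, c=c: lhs=b != rhs=a
  e.g. a=b, b=c, c=a: lhs=b != rhs=a
Total violating triples: 2


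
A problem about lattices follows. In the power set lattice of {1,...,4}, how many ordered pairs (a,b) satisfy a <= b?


The order relation is {(a,b) : a <= b}, reflexive so it includes (a,a).
Examples: ({},{}), ({},{1,2}), ({},{1,2,3}), ({},{1,2,3,4}), ({},{1,2,4}), ...
Total ordered pairs: 81


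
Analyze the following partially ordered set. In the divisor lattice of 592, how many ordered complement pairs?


Complement pair (a,b): a meet b = bottom, a join b = top.
Here: gcd(a,b)=1 and lcm(a,b)=592, i.e. a*b=592 with a,b coprime.
Pairs found: (1,592), (16,37), (37,16), (592,1)
Total ordered pairs: 4


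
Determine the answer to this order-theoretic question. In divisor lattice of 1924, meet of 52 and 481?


In a divisor lattice, meet = gcd (greatest common divisor).
By Euclidean algorithm or factoring: gcd(52,481) = 13


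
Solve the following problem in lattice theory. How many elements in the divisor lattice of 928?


Divisors of 928: [1, 2, 4, 8, 16, 29, 32, 58, 116, 232, 464, 928]
Count: 12


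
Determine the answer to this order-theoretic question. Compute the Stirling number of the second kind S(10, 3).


S(n,k) = k*S(n-1,k) + S(n-1,k-1).
S(9,3) = 3025, S(9,2) = 255
S(10,3) = 3*3025 + 255 = 9075 + 255
S(10,3) = 9330


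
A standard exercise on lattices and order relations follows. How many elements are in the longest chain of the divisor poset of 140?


A chain is a totally ordered subset; we count the number of elements in a maximum chain.
Compute, for each element x, the size of the longest chain ending at x:
  1: 1
  2: 2
  5: 2
  7: 2
  4: 3
  10: 3
  ...
A maximum chain: 1 < 2 < 4 < 20 < 140
Number of elements in the longest chain: 5


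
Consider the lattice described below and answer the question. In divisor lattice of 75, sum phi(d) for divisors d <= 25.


Divisors of 75 up to 25: [1, 3, 5, 15, 25]
phi values: [1, 2, 4, 8, 20]
Sum = 35


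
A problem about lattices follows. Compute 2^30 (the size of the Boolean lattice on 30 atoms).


Power set = 2^n.
2^30 = 1073741824


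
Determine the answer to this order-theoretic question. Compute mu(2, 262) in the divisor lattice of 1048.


In a divisor lattice, mu(a,b) = mu(b/a) where mu is the classical Mobius function.
b/a = 262/2 = 131
Prime factorization of 131: primes [131]
131 is squarefree with 1 prime factor(s), so mu(131) = (-1)^1 = -1


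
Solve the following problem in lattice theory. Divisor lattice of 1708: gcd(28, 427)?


Meet=gcd.
gcd(28,427)=7
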